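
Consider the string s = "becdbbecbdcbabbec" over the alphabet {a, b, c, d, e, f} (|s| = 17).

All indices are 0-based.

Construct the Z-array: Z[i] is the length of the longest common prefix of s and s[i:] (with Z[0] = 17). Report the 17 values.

[17, 0, 0, 0, 1, 3, 0, 0, 1, 0, 0, 1, 0, 1, 3, 0, 0]

Z[0]=17
i=1: outside box; Z[1]=0
i=2: outside box; Z[2]=0
i=3: outside box; Z[3]=0
i=4: outside box; Z[4]=1 scan→box=[4,5)
i=5: outside box; Z[5]=3 scan→box=[5,8)
i=6: min(r-i=2, Z[1]=0)=0; Z[6]=0
i=7: min(r-i=1, Z[2]=0)=0; Z[7]=0
i=8: outside box; Z[8]=1 scan→box=[8,9)
i=9: outside box; Z[9]=0
i=10: outside box; Z[10]=0
i=11: outside box; Z[11]=1 scan→box=[11,12)
i=12: outside box; Z[12]=0
i=13: outside box; Z[13]=1 scan→box=[13,14)
i=14: outside box; Z[14]=3 scan→box=[14,17)
i=15: min(r-i=2, Z[1]=0)=0; Z[15]=0
i=16: min(r-i=1, Z[2]=0)=0; Z[16]=0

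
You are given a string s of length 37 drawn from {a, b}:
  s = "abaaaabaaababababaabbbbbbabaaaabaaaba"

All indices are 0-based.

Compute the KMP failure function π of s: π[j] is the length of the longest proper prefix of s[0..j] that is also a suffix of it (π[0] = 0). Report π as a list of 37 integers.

π[0] = 0
j=1 s[j]='b': π[1]=0 (border '')
j=2 s[j]='a': π[2]=1 (border 'a')
j=3 s[j]='a': k: 1→0; π[3]=1 (border 'a')
j=4 s[j]='a': k: 1→0; π[4]=1 (border 'a')
j=5 s[j]='a': k: 1→0; π[5]=1 (border 'a')
j=6 s[j]='b': π[6]=2 (border 'ab')
j=7 s[j]='a': π[7]=3 (border 'aba')
j=8 s[j]='a': π[8]=4 (border 'abaa')
j=9 s[j]='a': π[9]=5 (border 'abaaa')
j=10 s[j]='b': k: 5→1; π[10]=2 (border 'ab')
j=11 s[j]='a': π[11]=3 (border 'aba')
j=12 s[j]='b': k: 3→1; π[12]=2 (border 'ab')
j=13 s[j]='a': π[13]=3 (border 'aba')
j=14 s[j]='b': k: 3→1; π[14]=2 (border 'ab')
j=15 s[j]='a': π[15]=3 (border 'aba')
j=16 s[j]='b': k: 3→1; π[16]=2 (border 'ab')
j=17 s[j]='a': π[17]=3 (border 'aba')
j=18 s[j]='a': π[18]=4 (border 'abaa')
j=19 s[j]='b': k: 4→1; π[19]=2 (border 'ab')
j=20 s[j]='b': k: 2→0; π[20]=0 (border '')
j=21 s[j]='b': π[21]=0 (border '')
j=22 s[j]='b': π[22]=0 (border '')
j=23 s[j]='b': π[23]=0 (border '')
j=24 s[j]='b': π[24]=0 (border '')
j=25 s[j]='a': π[25]=1 (border 'a')
j=26 s[j]='b': π[26]=2 (border 'ab')
j=27 s[j]='a': π[27]=3 (border 'aba')
j=28 s[j]='a': π[28]=4 (border 'abaa')
j=29 s[j]='a': π[29]=5 (border 'abaaa')
j=30 s[j]='a': π[30]=6 (border 'abaaaa')
j=31 s[j]='b': π[31]=7 (border 'abaaaab')
j=32 s[j]='a': π[32]=8 (border 'abaaaaba')
j=33 s[j]='a': π[33]=9 (border 'abaaaabaa')
j=34 s[j]='a': π[34]=10 (border 'abaaaabaaa')
j=35 s[j]='b': π[35]=11 (border 'abaaaabaaab')
j=36 s[j]='a': π[36]=12 (border 'abaaaabaaaba')

[0, 0, 1, 1, 1, 1, 2, 3, 4, 5, 2, 3, 2, 3, 2, 3, 2, 3, 4, 2, 0, 0, 0, 0, 0, 1, 2, 3, 4, 5, 6, 7, 8, 9, 10, 11, 12]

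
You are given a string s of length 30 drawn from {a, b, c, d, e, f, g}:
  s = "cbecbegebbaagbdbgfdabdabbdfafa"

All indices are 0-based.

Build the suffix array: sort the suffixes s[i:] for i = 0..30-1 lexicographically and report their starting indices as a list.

rank→(start, suffix):
  0 → (29, 'a')
  1 → (10, 'aagbdbgfdabdabbdfafa')
  2 → (22, 'abbdfafa')
  3 → (19, 'abdabbdfafa')
  4 → (27, 'afa')
  5 → (11, 'agbdbgfdabdabbdfafa')
  6 → (9, 'baagbdbgfdabdabbdfafa')
  7 → (8, 'bbaagbdbgfdabdabbdfafa')
  8 → (23, 'bbdfafa')
  9 → (20, 'bdabbdfafa')
  10 → (13, 'bdbgfdabdabbdfafa')
  11 → (24, 'bdfafa')
  12 → (1, 'becbegebbaagbdbgfdabdabbdfafa')
  13 → (4, 'begebbaagbdbgfdabdabbdfafa')
  14 → (15, 'bgfdabdabbdfafa')
  15 → (0, 'cbecbegebbaagbdbgfdabdabbdfafa')
  16 → (3, 'cbegebbaagbdbgfdabdabbdfafa')
  17 → (21, 'dabbdfafa')
  18 → (18, 'dabdabbdfafa')
  19 → (14, 'dbgfdabdabbdfafa')
  20 → (25, 'dfafa')
  21 → (7, 'ebbaagbdbgfdabdabbdfafa')
  22 → (2, 'ecbegebbaagbdbgfdabdabbdfafa')
  23 → (5, 'egebbaagbdbgfdabdabbdfafa')
  24 → (28, 'fa')
  25 → (26, 'fafa')
  26 → (17, 'fdabdabbdfafa')
  27 → (12, 'gbdbgfdabdabbdfafa')
  28 → (6, 'gebbaagbdbgfdabdabbdfafa')
  29 → (16, 'gfdabdabbdfafa')

[29, 10, 22, 19, 27, 11, 9, 8, 23, 20, 13, 24, 1, 4, 15, 0, 3, 21, 18, 14, 25, 7, 2, 5, 28, 26, 17, 12, 6, 16]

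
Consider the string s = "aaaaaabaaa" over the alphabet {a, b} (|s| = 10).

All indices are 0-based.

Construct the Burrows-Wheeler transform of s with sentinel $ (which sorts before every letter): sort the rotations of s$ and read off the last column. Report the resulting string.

aaab$aaaaaa

rank  rotation     last
    0  $aaaaaabaaa  a
    1  a$aaaaaabaa  a
    2  aa$aaaaaaba  a
    3  aaa$aaaaaab  b
    4  aaaaaabaaa$  $
    5  aaaaabaaa$a  a
    6  aaaabaaa$aa  a
    7  aaabaaa$aaa  a
    8  aabaaa$aaaa  a
    9  abaaa$aaaaa  a
   10  baaa$aaaaaa  a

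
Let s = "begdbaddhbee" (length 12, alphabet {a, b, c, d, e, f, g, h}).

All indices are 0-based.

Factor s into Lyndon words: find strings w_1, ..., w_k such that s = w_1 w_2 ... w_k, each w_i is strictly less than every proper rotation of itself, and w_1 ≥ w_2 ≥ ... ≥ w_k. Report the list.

["begd", "b", "addhbee"]

emit factor 1: 'begd' (i=0, period=4)
emit factor 2: 'b' (i=4, period=1)
emit factor 3: 'addhbee' (i=5, period=7)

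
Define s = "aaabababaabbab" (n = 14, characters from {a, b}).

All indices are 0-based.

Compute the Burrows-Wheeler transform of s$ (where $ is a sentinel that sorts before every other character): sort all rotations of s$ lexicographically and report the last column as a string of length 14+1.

b$abbbbaaaabaaa

rank  rotation         last
    0  $aaabababaabbab  b
    1  aaabababaabbab$  $
    2  aabababaabbab$a  a
    3  aabbab$aaababab  b
    4  ab$aaabababaabb  b
    5  abaabbab$aaabab  b
    6  ababaabbab$aaab  b
    7  abababaabbab$aa  a
    8  abbab$aaabababa  a
    9  b$aaabababaabba  a
   10  baabbab$aaababa  a
   11  bab$aaabababaab  b
   12  babaabbab$aaaba  a
   13  bababaabbab$aaa  a
   14  bbab$aaabababaa  a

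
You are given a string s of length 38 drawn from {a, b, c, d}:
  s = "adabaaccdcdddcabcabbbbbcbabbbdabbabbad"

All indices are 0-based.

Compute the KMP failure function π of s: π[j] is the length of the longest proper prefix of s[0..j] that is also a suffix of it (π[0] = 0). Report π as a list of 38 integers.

π[0] = 0
j=1 s[j]='d': π[1]=0 (border '')
j=2 s[j]='a': π[2]=1 (border 'a')
j=3 s[j]='b': k: 1→0; π[3]=0 (border '')
j=4 s[j]='a': π[4]=1 (border 'a')
j=5 s[j]='a': k: 1→0; π[5]=1 (border 'a')
j=6 s[j]='c': k: 1→0; π[6]=0 (border '')
j=7 s[j]='c': π[7]=0 (border '')
j=8 s[j]='d': π[8]=0 (border '')
j=9 s[j]='c': π[9]=0 (border '')
j=10 s[j]='d': π[10]=0 (border '')
j=11 s[j]='d': π[11]=0 (border '')
j=12 s[j]='d': π[12]=0 (border '')
j=13 s[j]='c': π[13]=0 (border '')
j=14 s[j]='a': π[14]=1 (border 'a')
j=15 s[j]='b': k: 1→0; π[15]=0 (border '')
j=16 s[j]='c': π[16]=0 (border '')
j=17 s[j]='a': π[17]=1 (border 'a')
j=18 s[j]='b': k: 1→0; π[18]=0 (border '')
j=19 s[j]='b': π[19]=0 (border '')
j=20 s[j]='b': π[20]=0 (border '')
j=21 s[j]='b': π[21]=0 (border '')
j=22 s[j]='b': π[22]=0 (border '')
j=23 s[j]='c': π[23]=0 (border '')
j=24 s[j]='b': π[24]=0 (border '')
j=25 s[j]='a': π[25]=1 (border 'a')
j=26 s[j]='b': k: 1→0; π[26]=0 (border '')
j=27 s[j]='b': π[27]=0 (border '')
j=28 s[j]='b': π[28]=0 (border '')
j=29 s[j]='d': π[29]=0 (border '')
j=30 s[j]='a': π[30]=1 (border 'a')
j=31 s[j]='b': k: 1→0; π[31]=0 (border '')
j=32 s[j]='b': π[32]=0 (border '')
j=33 s[j]='a': π[33]=1 (border 'a')
j=34 s[j]='b': k: 1→0; π[34]=0 (border '')
j=35 s[j]='b': π[35]=0 (border '')
j=36 s[j]='a': π[36]=1 (border 'a')
j=37 s[j]='d': π[37]=2 (border 'ad')

[0, 0, 1, 0, 1, 1, 0, 0, 0, 0, 0, 0, 0, 0, 1, 0, 0, 1, 0, 0, 0, 0, 0, 0, 0, 1, 0, 0, 0, 0, 1, 0, 0, 1, 0, 0, 1, 2]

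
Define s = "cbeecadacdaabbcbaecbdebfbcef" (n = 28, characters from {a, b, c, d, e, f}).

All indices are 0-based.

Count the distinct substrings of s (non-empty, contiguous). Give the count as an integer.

379

sorted suffixes:
  #0 SA[0]=10  'aabbcbaecbdebfbcef'
  #1 SA[1]=11  'abbcbaecbdebfbcef'
  #2 SA[2]=7  'acdaabbcbaecbdebfbcef'
  #3 SA[3]=5  'adacdaabbcbaecbdebfbcef'
  #4 SA[4]=16  'aecbdebfbcef'
  #5 SA[5]=15  'baecbdebfbcef'
  #6 SA[6]=12  'bbcbaecbdebfbcef'
  #7 SA[7]=13  'bcbaecbdebfbcef'
  #8 SA[8]=24  'bcef'
  #9 SA[9]=19  'bdebfbcef'
  #10 SA[10]=1  'beecadacdaabbcbaecbdebfbcef'
  #11 SA[11]=22  'bfbcef'
  #12 SA[12]=4  'cadacdaabbcbaecbdebfbcef'
  #13 SA[13]=14  'cbaecbdebfbcef'
  #14 SA[14]=18  'cbdebfbcef'
  #15 SA[15]=0  'cbeecadacdaabbcbaecbdebfbcef'
  #16 SA[16]=8  'cdaabbcbaecbdebfbcef'
  #17 SA[17]=25  'cef'
  #18 SA[18]=9  'daabbcbaecbdebfbcef'
  #19 SA[19]=6  'dacdaabbcbaecbdebfbcef'
  #20 SA[20]=20  'debfbcef'
  #21 SA[21]=21  'ebfbcef'
  #22 SA[22]=3  'ecadacdaabbcbaecbdebfbcef'
  #23 SA[23]=17  'ecbdebfbcef'
  #24 SA[24]=2  'eecadacdaabbcbaecbdebfbcef'
  #25 SA[25]=26  'ef'
  #26 SA[26]=27  'f'
  #27 SA[27]=23  'fbcef'

SA = [10, 11, 7, 5, 16, 15, 12, 13, 24, 19, 1, 22, 4, 14, 18, 0, 8, 25, 9, 6, 20, 21, 3, 17, 2, 26, 27, 23]
rank  pair      lcp
   1  s[10:],s[11:]  1  'a'
   2  s[11:],s[7:]  1  'a'
   3  s[7:],s[5:]  1  'a'
   4  s[5:],s[16:]  1  'a'
   5  s[16:],s[15:]  0  ''
   6  s[15:],s[12:]  1  'b'
   7  s[12:],s[13:]  1  'b'
   8  s[13:],s[24:]  2  'bc'
   9  s[24:],s[19:]  1  'b'
  10  s[19:],s[1:]  1  'b'
  11  s[1:],s[22:]  1  'b'
  12  s[22:],s[4:]  0  ''
  13  s[4:],s[14:]  1  'c'
  14  s[14:],s[18:]  2  'cb'
  15  s[18:],s[0:]  2  'cb'
  16  s[0:],s[8:]  1  'c'
  17  s[8:],s[25:]  1  'c'
  18  s[25:],s[9:]  0  ''
  19  s[9:],s[6:]  2  'da'
  20  s[6:],s[20:]  1  'd'
  21  s[20:],s[21:]  0  ''
  22  s[21:],s[3:]  1  'e'
  23  s[3:],s[17:]  2  'ec'
  24  s[17:],s[2:]  1  'e'
  25  s[2:],s[26:]  1  'e'
  26  s[26:],s[27:]  0  ''
  27  s[27:],s[23:]  1  'f'

n(n+1)/2 = 28·29/2 = 406
Σ LCP = 0 + 1 + 1 + 1 + 1 + 0 + 1 + 1 + 2 + 1 + 1 + 1 + 0 + 1 + 2 + 2 + 1 + 1 + 0 + 2 + 1 + 0 + 1 + 2 + 1 + 1 + 0 + 1 = 27
distinct = 406 − 27 = 379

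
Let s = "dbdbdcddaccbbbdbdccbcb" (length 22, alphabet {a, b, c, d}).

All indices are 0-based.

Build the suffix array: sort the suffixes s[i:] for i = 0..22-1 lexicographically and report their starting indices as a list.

rank | idx | suffix
   0 |   8 | accbbbdbdccbcb
   1 |  21 | b
   2 |  11 | bbbdbdccbcb
   3 |  12 | bbdbdccbcb
   4 |  19 | bcb
   5 |  13 | bdbdccbcb
   6 |   1 | bdbdcddaccbbbdbdccbcb
   7 |  15 | bdccbcb
   8 |   3 | bdcddaccbbbdbdccbcb
   9 |  20 | cb
  10 |  10 | cbbbdbdccbcb
  11 |  18 | cbcb
  12 |   9 | ccbbbdbdccbcb
  13 |  17 | ccbcb
  14 |   5 | cddaccbbbdbdccbcb
  15 |   7 | daccbbbdbdccbcb
  16 |   0 | dbdbdcddaccbbbdbdccbcb
  17 |  14 | dbdccbcb
  18 |   2 | dbdcddaccbbbdbdccbcb
  19 |  16 | dccbcb
  20 |   4 | dcddaccbbbdbdccbcb
  21 |   6 | ddaccbbbdbdccbcb

[8, 21, 11, 12, 19, 13, 1, 15, 3, 20, 10, 18, 9, 17, 5, 7, 0, 14, 2, 16, 4, 6]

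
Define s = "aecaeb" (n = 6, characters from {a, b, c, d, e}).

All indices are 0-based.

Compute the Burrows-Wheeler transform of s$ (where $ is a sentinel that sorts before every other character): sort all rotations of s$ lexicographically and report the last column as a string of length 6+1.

bc$eeaa

rank  rotation last
    0  $aecaeb  b
    1  aeb$aec  c
    2  aecaeb$  $
    3  b$aecae  e
    4  caeb$ae  e
    5  eb$aeca  a
    6  ecaeb$a  a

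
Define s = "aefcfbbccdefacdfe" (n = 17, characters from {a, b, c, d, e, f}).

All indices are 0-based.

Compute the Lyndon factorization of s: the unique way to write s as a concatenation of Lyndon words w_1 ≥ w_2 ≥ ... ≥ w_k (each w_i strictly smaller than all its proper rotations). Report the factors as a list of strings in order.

emit factor 1: 'aefcfbbccdef' (i=0, period=12)
emit factor 2: 'acdfe' (i=12, period=5)

["aefcfbbccdef", "acdfe"]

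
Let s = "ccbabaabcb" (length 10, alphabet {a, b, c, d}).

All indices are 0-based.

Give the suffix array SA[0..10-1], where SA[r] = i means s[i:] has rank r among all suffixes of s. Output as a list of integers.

rank | idx | suffix
   0 |   5 | aabcb
   1 |   3 | abaabcb
   2 |   6 | abcb
   3 |   9 | b
   4 |   4 | baabcb
   5 |   2 | babaabcb
   6 |   7 | bcb
   7 |   8 | cb
   8 |   1 | cbabaabcb
   9 |   0 | ccbabaabcb

[5, 3, 6, 9, 4, 2, 7, 8, 1, 0]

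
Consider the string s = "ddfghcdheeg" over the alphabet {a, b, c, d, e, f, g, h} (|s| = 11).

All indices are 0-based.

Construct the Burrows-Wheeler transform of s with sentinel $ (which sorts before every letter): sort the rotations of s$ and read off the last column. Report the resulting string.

rank  rotation      last
    0  $ddfghcdheeg  g
    1  cdheeg$ddfgh  h
    2  ddfghcdheeg$  $
    3  dfghcdheeg$d  d
    4  dheeg$ddfghc  c
    5  eeg$ddfghcdh  h
    6  eg$ddfghcdhe  e
    7  fghcdheeg$dd  d
    8  g$ddfghcdhee  e
    9  ghcdheeg$ddf  f
   10  hcdheeg$ddfg  g
   11  heeg$ddfghcd  d

gh$dchedefgd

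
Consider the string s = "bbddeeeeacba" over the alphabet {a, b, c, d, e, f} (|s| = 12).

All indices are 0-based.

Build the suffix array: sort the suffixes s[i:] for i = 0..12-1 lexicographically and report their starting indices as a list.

[11, 8, 10, 0, 1, 9, 2, 3, 7, 6, 5, 4]

sorted suffixes:
  #0 SA[0]=11  'a'
  #1 SA[1]=8  'acba'
  #2 SA[2]=10  'ba'
  #3 SA[3]=0  'bbddeeeeacba'
  #4 SA[4]=1  'bddeeeeacba'
  #5 SA[5]=9  'cba'
  #6 SA[6]=2  'ddeeeeacba'
  #7 SA[7]=3  'deeeeacba'
  #8 SA[8]=7  'eacba'
  #9 SA[9]=6  'eeacba'
  #10 SA[10]=5  'eeeacba'
  #11 SA[11]=4  'eeeeacba'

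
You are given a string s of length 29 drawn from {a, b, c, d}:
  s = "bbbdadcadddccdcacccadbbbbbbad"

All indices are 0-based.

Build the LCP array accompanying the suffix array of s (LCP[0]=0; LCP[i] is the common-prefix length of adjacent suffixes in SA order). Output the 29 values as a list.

rank→(start, suffix):
  0 → (15, 'acccadbbbbbbad')
  1 → (27, 'ad')
  2 → (19, 'adbbbbbbad')
  3 → (4, 'adcadddccdcacccadbbbbbbad')
  4 → (7, 'adddccdcacccadbbbbbbad')
  5 → (26, 'bad')
  6 → (25, 'bbad')
  7 → (24, 'bbbad')
  8 → (23, 'bbbbad')
  9 → (22, 'bbbbbad')
  10 → (21, 'bbbbbbad')
  11 → (0, 'bbbdadcadddccdcacccadbbbbbbad')
  12 → (1, 'bbdadcadddccdcacccadbbbbbbad')
  13 → (2, 'bdadcadddccdcacccadbbbbbbad')
  14 → (14, 'cacccadbbbbbbad')
  15 → (18, 'cadbbbbbbad')
  16 → (6, 'cadddccdcacccadbbbbbbad')
  17 → (17, 'ccadbbbbbbad')
  18 → (16, 'cccadbbbbbbad')
  19 → (11, 'ccdcacccadbbbbbbad')
  20 → (12, 'cdcacccadbbbbbbad')
  21 → (28, 'd')
  22 → (3, 'dadcadddccdcacccadbbbbbbad')
  23 → (20, 'dbbbbbbad')
  24 → (13, 'dcacccadbbbbbbad')
  25 → (5, 'dcadddccdcacccadbbbbbbad')
  26 → (10, 'dccdcacccadbbbbbbad')
  27 → (9, 'ddccdcacccadbbbbbbad')
  28 → (8, 'dddccdcacccadbbbbbbad')

SA = [15, 27, 19, 4, 7, 26, 25, 24, 23, 22, 21, 0, 1, 2, 14, 18, 6, 17, 16, 11, 12, 28, 3, 20, 13, 5, 10, 9, 8]
i: (SA[i-1],SA[i]) lcp shared
  1: (15,27) 1 'a'
  2: (27,19) 2 'ad'
  3: (19,4) 2 'ad'
  4: (4,7) 2 'ad'
  5: (7,26) 0 ''
  6: (26,25) 1 'b'
  7: (25,24) 2 'bb'
  8: (24,23) 3 'bbb'
  9: (23,22) 4 'bbbb'
  10: (22,21) 5 'bbbbb'
  11: (21,0) 3 'bbb'
  12: (0,1) 2 'bb'
  13: (1,2) 1 'b'
  14: (2,14) 0 ''
  15: (14,18) 2 'ca'
  16: (18,6) 3 'cad'
  17: (6,17) 1 'c'
  18: (17,16) 2 'cc'
  19: (16,11) 2 'cc'
  20: (11,12) 1 'c'
  21: (12,28) 0 ''
  22: (28,3) 1 'd'
  23: (3,20) 1 'd'
  24: (20,13) 1 'd'
  25: (13,5) 3 'dca'
  26: (5,10) 2 'dc'
  27: (10,9) 1 'd'
  28: (9,8) 2 'dd'

[0, 1, 2, 2, 2, 0, 1, 2, 3, 4, 5, 3, 2, 1, 0, 2, 3, 1, 2, 2, 1, 0, 1, 1, 1, 3, 2, 1, 2]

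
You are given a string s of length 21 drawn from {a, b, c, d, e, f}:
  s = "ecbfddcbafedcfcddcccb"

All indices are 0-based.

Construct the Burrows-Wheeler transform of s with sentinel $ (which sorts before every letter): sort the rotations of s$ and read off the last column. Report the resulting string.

bbccccdecdfdddefc$fcba

rank  rotation                last
    0  $ecbfddcbafedcfcddcccb  b
    1  afedcfcddcccb$ecbfddcb  b
    2  b$ecbfddcbafedcfcddccc  c
    3  bafedcfcddcccb$ecbfddc  c
    4  bfddcbafedcfcddcccb$ec  c
    5  cb$ecbfddcbafedcfcddcc  c
    6  cbafedcfcddcccb$ecbfdd  d
    7  cbfddcbafedcfcddcccb$e  e
    8  ccb$ecbfddcbafedcfcddc  c
    9  cccb$ecbfddcbafedcfcdd  d
   10  cddcccb$ecbfddcbafedcf  f
   11  cfcddcccb$ecbfddcbafed  d
   12  dcbafedcfcddcccb$ecbfd  d
   13  dcccb$ecbfddcbafedcfcd  d
   14  dcfcddcccb$ecbfddcbafe  e
   15  ddcbafedcfcddcccb$ecbf  f
   16  ddcccb$ecbfddcbafedcfc  c
   17  ecbfddcbafedcfcddcccb$  $
   18  edcfcddcccb$ecbfddcbaf  f
   19  fcddcccb$ecbfddcbafedc  c
   20  fddcbafedcfcddcccb$ecb  b
   21  fedcfcddcccb$ecbfddcba  a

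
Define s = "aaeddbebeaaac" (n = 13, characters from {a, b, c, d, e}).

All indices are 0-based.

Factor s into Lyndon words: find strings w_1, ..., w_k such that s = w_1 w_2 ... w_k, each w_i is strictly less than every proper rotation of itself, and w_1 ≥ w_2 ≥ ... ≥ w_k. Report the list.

emit factor 1: 'aaeddbebe' (i=0, period=9)
emit factor 2: 'aaac' (i=9, period=4)

["aaeddbebe", "aaac"]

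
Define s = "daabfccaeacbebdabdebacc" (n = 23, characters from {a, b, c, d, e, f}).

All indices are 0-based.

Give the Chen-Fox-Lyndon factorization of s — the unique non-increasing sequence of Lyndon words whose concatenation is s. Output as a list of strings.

emit factor 1: 'd' (i=0, period=1)
emit factor 2: 'aabfccaeacbebdabdebacc' (i=1, period=22)

["d", "aabfccaeacbebdabdebacc"]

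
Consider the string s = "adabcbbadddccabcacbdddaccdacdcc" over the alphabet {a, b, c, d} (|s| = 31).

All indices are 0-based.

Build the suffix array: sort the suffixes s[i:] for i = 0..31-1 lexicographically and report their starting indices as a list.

[13, 2, 16, 22, 26, 0, 7, 6, 5, 14, 3, 18, 30, 12, 15, 4, 17, 29, 11, 23, 24, 27, 1, 21, 25, 28, 10, 20, 9, 19, 8]

rank | idx | suffix
   0 |  13 | abcacbdddaccdacdcc
   1 |   2 | abcbbadddccabcacbdddaccdacdcc
   2 |  16 | acbdddaccdacdcc
   3 |  22 | accdacdcc
   4 |  26 | acdcc
   5 |   0 | adabcbbadddccabcacbdddaccdacdcc
   6 |   7 | adddccabcacbdddaccdacdcc
   7 |   6 | badddccabcacbdddaccdacdcc
   8 |   5 | bbadddccabcacbdddaccdacdcc
   9 |  14 | bcacbdddaccdacdcc
  10 |   3 | bcbbadddccabcacbdddaccdacdcc
  11 |  18 | bdddaccdacdcc
  12 |  30 | c
  13 |  12 | cabcacbdddaccdacdcc
  14 |  15 | cacbdddaccdacdcc
  15 |   4 | cbbadddccabcacbdddaccdacdcc
  16 |  17 | cbdddaccdacdcc
  17 |  29 | cc
  18 |  11 | ccabcacbdddaccdacdcc
  19 |  23 | ccdacdcc
  20 |  24 | cdacdcc
  21 |  27 | cdcc
  22 |   1 | dabcbbadddccabcacbdddaccdacdcc
  23 |  21 | daccdacdcc
  24 |  25 | dacdcc
  25 |  28 | dcc
  26 |  10 | dccabcacbdddaccdacdcc
  27 |  20 | ddaccdacdcc
  28 |   9 | ddccabcacbdddaccdacdcc
  29 |  19 | dddaccdacdcc
  30 |   8 | dddccabcacbdddaccdacdcc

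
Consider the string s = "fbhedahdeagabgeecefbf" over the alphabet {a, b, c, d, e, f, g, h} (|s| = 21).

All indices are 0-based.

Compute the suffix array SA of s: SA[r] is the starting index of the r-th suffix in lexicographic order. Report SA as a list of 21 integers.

[11, 9, 5, 19, 12, 1, 16, 4, 7, 8, 15, 3, 14, 17, 20, 18, 0, 10, 13, 6, 2]

sorted suffixes:
  #0 SA[0]=11  'abgeecefbf'
  #1 SA[1]=9  'agabgeecefbf'
  #2 SA[2]=5  'ahdeagabgeecefbf'
  #3 SA[3]=19  'bf'
  #4 SA[4]=12  'bgeecefbf'
  #5 SA[5]=1  'bhedahdeagabgeecefbf'
  #6 SA[6]=16  'cefbf'
  #7 SA[7]=4  'dahdeagabgeecefbf'
  #8 SA[8]=7  'deagabgeecefbf'
  #9 SA[9]=8  'eagabgeecefbf'
  #10 SA[10]=15  'ecefbf'
  #11 SA[11]=3  'edahdeagabgeecefbf'
  #12 SA[12]=14  'eecefbf'
  #13 SA[13]=17  'efbf'
  #14 SA[14]=20  'f'
  #15 SA[15]=18  'fbf'
  #16 SA[16]=0  'fbhedahdeagabgeecefbf'
  #17 SA[17]=10  'gabgeecefbf'
  #18 SA[18]=13  'geecefbf'
  #19 SA[19]=6  'hdeagabgeecefbf'
  #20 SA[20]=2  'hedahdeagabgeecefbf'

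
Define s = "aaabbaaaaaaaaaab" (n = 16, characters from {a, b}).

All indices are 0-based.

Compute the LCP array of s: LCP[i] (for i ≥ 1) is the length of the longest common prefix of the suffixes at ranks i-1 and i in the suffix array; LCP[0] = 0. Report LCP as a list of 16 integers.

[0, 9, 8, 7, 6, 5, 4, 3, 4, 2, 3, 1, 2, 0, 1, 1]

sorted suffixes:
  #0 SA[0]=5  'aaaaaaaaaab'
  #1 SA[1]=6  'aaaaaaaaab'
  #2 SA[2]=7  'aaaaaaaab'
  #3 SA[3]=8  'aaaaaaab'
  #4 SA[4]=9  'aaaaaab'
  #5 SA[5]=10  'aaaaab'
  #6 SA[6]=11  'aaaab'
  #7 SA[7]=12  'aaab'
  #8 SA[8]=0  'aaabbaaaaaaaaaab'
  #9 SA[9]=13  'aab'
  #10 SA[10]=1  'aabbaaaaaaaaaab'
  #11 SA[11]=14  'ab'
  #12 SA[12]=2  'abbaaaaaaaaaab'
  #13 SA[13]=15  'b'
  #14 SA[14]=4  'baaaaaaaaaab'
  #15 SA[15]=3  'bbaaaaaaaaaab'

SA = [5, 6, 7, 8, 9, 10, 11, 12, 0, 13, 1, 14, 2, 15, 4, 3]
rank  pair      lcp
   1  s[5:],s[6:]  9  'aaaaaaaaa'
   2  s[6:],s[7:]  8  'aaaaaaaa'
   3  s[7:],s[8:]  7  'aaaaaaa'
   4  s[8:],s[9:]  6  'aaaaaa'
   5  s[9:],s[10:]  5  'aaaaa'
   6  s[10:],s[11:]  4  'aaaa'
   7  s[11:],s[12:]  3  'aaa'
   8  s[12:],s[0:]  4  'aaab'
   9  s[0:],s[13:]  2  'aa'
  10  s[13:],s[1:]  3  'aab'
  11  s[1:],s[14:]  1  'a'
  12  s[14:],s[2:]  2  'ab'
  13  s[2:],s[15:]  0  ''
  14  s[15:],s[4:]  1  'b'
  15  s[4:],s[3:]  1  'b'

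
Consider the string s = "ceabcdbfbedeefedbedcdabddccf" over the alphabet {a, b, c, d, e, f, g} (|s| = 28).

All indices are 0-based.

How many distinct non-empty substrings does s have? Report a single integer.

376

rank | idx | suffix
   0 |   2 | abcdbfbedeefedbedcdabddccf
   1 |  21 | abddccf
   2 |   3 | bcdbfbedeefedbedcdabddccf
   3 |  22 | bddccf
   4 |  16 | bedcdabddccf
   5 |   8 | bedeefedbedcdabddccf
   6 |   6 | bfbedeefedbedcdabddccf
   7 |  25 | ccf
   8 |  19 | cdabddccf
   9 |   4 | cdbfbedeefedbedcdabddccf
  10 |   0 | ceabcdbfbedeefedbedcdabddccf
  11 |  26 | cf
  12 |  20 | dabddccf
  13 |  15 | dbedcdabddccf
  14 |   5 | dbfbedeefedbedcdabddccf
  15 |  24 | dccf
  16 |  18 | dcdabddccf
  17 |  23 | ddccf
  18 |  10 | deefedbedcdabddccf
  19 |   1 | eabcdbfbedeefedbedcdabddccf
  20 |  14 | edbedcdabddccf
  21 |  17 | edcdabddccf
  22 |   9 | edeefedbedcdabddccf
  23 |  11 | eefedbedcdabddccf
  24 |  12 | efedbedcdabddccf
  25 |  27 | f
  26 |   7 | fbedeefedbedcdabddccf
  27 |  13 | fedbedcdabddccf

SA = [2, 21, 3, 22, 16, 8, 6, 25, 19, 4, 0, 26, 20, 15, 5, 24, 18, 23, 10, 1, 14, 17, 9, 11, 12, 27, 7, 13]
i: (SA[i-1],SA[i]) lcp shared
  1: (2,21) 2 'ab'
  2: (21,3) 0 ''
  3: (3,22) 1 'b'
  4: (22,16) 1 'b'
  5: (16,8) 3 'bed'
  6: (8,6) 1 'b'
  7: (6,25) 0 ''
  8: (25,19) 1 'c'
  9: (19,4) 2 'cd'
  10: (4,0) 1 'c'
  11: (0,26) 1 'c'
  12: (26,20) 0 ''
  13: (20,15) 1 'd'
  14: (15,5) 2 'db'
  15: (5,24) 1 'd'
  16: (24,18) 2 'dc'
  17: (18,23) 1 'd'
  18: (23,10) 1 'd'
  19: (10,1) 0 ''
  20: (1,14) 1 'e'
  21: (14,17) 2 'ed'
  22: (17,9) 2 'ed'
  23: (9,11) 1 'e'
  24: (11,12) 1 'e'
  25: (12,27) 0 ''
  26: (27,7) 1 'f'
  27: (7,13) 1 'f'

n(n+1)/2 = 28·29/2 = 406
Σ LCP = 0 + 2 + 0 + 1 + 1 + 3 + 1 + 0 + 1 + 2 + 1 + 1 + 0 + 1 + 2 + 1 + 2 + 1 + 1 + 0 + 1 + 2 + 2 + 1 + 1 + 0 + 1 + 1 = 30
distinct = 406 − 30 = 376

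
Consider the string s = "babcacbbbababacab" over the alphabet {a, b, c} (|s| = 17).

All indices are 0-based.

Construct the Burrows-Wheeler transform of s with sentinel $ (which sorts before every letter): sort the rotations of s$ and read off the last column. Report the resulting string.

bcbbbbcaba$abcaaba

rank  rotation            last
    0  $babcacbbbababacab  b
    1  ab$babcacbbbababac  c
    2  ababacab$babcacbbb  b
    3  abacab$babcacbbbab  b
    4  abcacbbbababacab$b  b
    5  acab$babcacbbbabab  b
    6  acbbbababacab$babc  c
    7  b$babcacbbbababaca  a
    8  bababacab$babcacbb  b
    9  babacab$babcacbbba  a
   10  babcacbbbababacab$  $
   11  bacab$babcacbbbaba  a
   12  bbababacab$babcacb  b
   13  bbbababacab$babcac  c
   14  bcacbbbababacab$ba  a
   15  cab$babcacbbbababa  a
   16  cacbbbababacab$bab  b
   17  cbbbababacab$babca  a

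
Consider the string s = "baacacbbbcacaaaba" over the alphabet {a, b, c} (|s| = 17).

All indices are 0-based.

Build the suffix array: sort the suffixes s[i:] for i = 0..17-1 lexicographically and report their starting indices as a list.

sorted suffixes:
  #0 SA[0]=16  'a'
  #1 SA[1]=12  'aaaba'
  #2 SA[2]=13  'aaba'
  #3 SA[3]=1  'aacacbbbcacaaaba'
  #4 SA[4]=14  'aba'
  #5 SA[5]=10  'acaaaba'
  #6 SA[6]=2  'acacbbbcacaaaba'
  #7 SA[7]=4  'acbbbcacaaaba'
  #8 SA[8]=15  'ba'
  #9 SA[9]=0  'baacacbbbcacaaaba'
  #10 SA[10]=6  'bbbcacaaaba'
  #11 SA[11]=7  'bbcacaaaba'
  #12 SA[12]=8  'bcacaaaba'
  #13 SA[13]=11  'caaaba'
  #14 SA[14]=9  'cacaaaba'
  #15 SA[15]=3  'cacbbbcacaaaba'
  #16 SA[16]=5  'cbbbcacaaaba'

[16, 12, 13, 1, 14, 10, 2, 4, 15, 0, 6, 7, 8, 11, 9, 3, 5]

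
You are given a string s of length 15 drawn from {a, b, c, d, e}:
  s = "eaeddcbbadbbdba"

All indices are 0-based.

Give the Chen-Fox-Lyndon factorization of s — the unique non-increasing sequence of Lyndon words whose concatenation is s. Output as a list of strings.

emit factor 1: 'e' (i=0, period=1)
emit factor 2: 'aeddcbb' (i=1, period=7)
emit factor 3: 'adbbdb' (i=8, period=6)
emit factor 4: 'a' (i=14, period=1)

["e", "aeddcbb", "adbbdb", "a"]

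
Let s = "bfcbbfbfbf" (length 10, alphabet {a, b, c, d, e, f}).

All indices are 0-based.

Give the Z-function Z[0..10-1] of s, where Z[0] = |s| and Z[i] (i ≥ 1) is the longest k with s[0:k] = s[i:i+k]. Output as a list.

Z[0]=10
i=1: outside box; Z[1]=0
i=2: outside box; Z[2]=0
i=3: outside box; Z[3]=1 grow→box=[3,4)
i=4: outside box; Z[4]=2 grow→box=[4,6)
i=5: min(r-i=1, Z[1]=0)=0; Z[5]=0
i=6: outside box; Z[6]=2 grow→box=[6,8)
i=7: min(r-i=1, Z[1]=0)=0; Z[7]=0
i=8: outside box; Z[8]=2 grow→box=[8,10)
i=9: min(r-i=1, Z[1]=0)=0; Z[9]=0

[10, 0, 0, 1, 2, 0, 2, 0, 2, 0]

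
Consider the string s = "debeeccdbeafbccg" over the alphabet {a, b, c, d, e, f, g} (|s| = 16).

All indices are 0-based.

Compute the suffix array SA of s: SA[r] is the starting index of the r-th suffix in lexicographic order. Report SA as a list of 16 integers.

[10, 12, 8, 2, 5, 13, 6, 14, 7, 0, 9, 1, 4, 3, 11, 15]

rank | idx | suffix
   0 |  10 | afbccg
   1 |  12 | bccg
   2 |   8 | beafbccg
   3 |   2 | beeccdbeafbccg
   4 |   5 | ccdbeafbccg
   5 |  13 | ccg
   6 |   6 | cdbeafbccg
   7 |  14 | cg
   8 |   7 | dbeafbccg
   9 |   0 | debeeccdbeafbccg
  10 |   9 | eafbccg
  11 |   1 | ebeeccdbeafbccg
  12 |   4 | eccdbeafbccg
  13 |   3 | eeccdbeafbccg
  14 |  11 | fbccg
  15 |  15 | g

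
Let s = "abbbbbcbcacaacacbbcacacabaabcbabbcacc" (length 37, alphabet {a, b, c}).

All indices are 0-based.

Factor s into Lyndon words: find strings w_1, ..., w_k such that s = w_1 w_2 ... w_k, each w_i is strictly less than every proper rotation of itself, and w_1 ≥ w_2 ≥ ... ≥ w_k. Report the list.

["abbbbbcbcac", "aacacbbcacacab", "aabcbabbcacc"]

emit factor 1: 'abbbbbcbcac' (i=0, period=11)
emit factor 2: 'aacacbbcacacab' (i=11, period=14)
emit factor 3: 'aabcbabbcacc' (i=25, period=12)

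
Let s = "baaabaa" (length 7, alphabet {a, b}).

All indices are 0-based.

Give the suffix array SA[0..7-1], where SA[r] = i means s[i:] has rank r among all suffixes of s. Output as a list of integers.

[6, 5, 1, 2, 3, 4, 0]

rank→(start, suffix):
  0 → (6, 'a')
  1 → (5, 'aa')
  2 → (1, 'aaabaa')
  3 → (2, 'aabaa')
  4 → (3, 'abaa')
  5 → (4, 'baa')
  6 → (0, 'baaabaa')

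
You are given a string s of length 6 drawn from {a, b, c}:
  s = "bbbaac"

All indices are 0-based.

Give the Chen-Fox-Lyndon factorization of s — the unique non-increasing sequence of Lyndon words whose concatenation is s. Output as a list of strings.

["b", "b", "b", "aac"]

emit factor 1: 'b' (i=0, period=1)
emit factor 2: 'b' (i=1, period=1)
emit factor 3: 'b' (i=2, period=1)
emit factor 4: 'aac' (i=3, period=3)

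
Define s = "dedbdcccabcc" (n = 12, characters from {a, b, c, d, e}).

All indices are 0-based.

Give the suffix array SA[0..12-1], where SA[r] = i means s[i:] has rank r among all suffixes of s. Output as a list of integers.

rank→(start, suffix):
  0 → (8, 'abcc')
  1 → (9, 'bcc')
  2 → (3, 'bdcccabcc')
  3 → (11, 'c')
  4 → (7, 'cabcc')
  5 → (10, 'cc')
  6 → (6, 'ccabcc')
  7 → (5, 'cccabcc')
  8 → (2, 'dbdcccabcc')
  9 → (4, 'dcccabcc')
  10 → (0, 'dedbdcccabcc')
  11 → (1, 'edbdcccabcc')

[8, 9, 3, 11, 7, 10, 6, 5, 2, 4, 0, 1]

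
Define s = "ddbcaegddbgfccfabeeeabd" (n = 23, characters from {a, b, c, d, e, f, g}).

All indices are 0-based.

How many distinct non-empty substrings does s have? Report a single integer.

255

sorted suffixes:
  #0 SA[0]=20  'abd'
  #1 SA[1]=15  'abeeeabd'
  #2 SA[2]=4  'aegddbgfccfabeeeabd'
  #3 SA[3]=2  'bcaegddbgfccfabeeeabd'
  #4 SA[4]=21  'bd'
  #5 SA[5]=16  'beeeabd'
  #6 SA[6]=9  'bgfccfabeeeabd'
  #7 SA[7]=3  'caegddbgfccfabeeeabd'
  #8 SA[8]=12  'ccfabeeeabd'
  #9 SA[9]=13  'cfabeeeabd'
  #10 SA[10]=22  'd'
  #11 SA[11]=1  'dbcaegddbgfccfabeeeabd'
  #12 SA[12]=8  'dbgfccfabeeeabd'
  #13 SA[13]=0  'ddbcaegddbgfccfabeeeabd'
  #14 SA[14]=7  'ddbgfccfabeeeabd'
  #15 SA[15]=19  'eabd'
  #16 SA[16]=18  'eeabd'
  #17 SA[17]=17  'eeeabd'
  #18 SA[18]=5  'egddbgfccfabeeeabd'
  #19 SA[19]=14  'fabeeeabd'
  #20 SA[20]=11  'fccfabeeeabd'
  #21 SA[21]=6  'gddbgfccfabeeeabd'
  #22 SA[22]=10  'gfccfabeeeabd'

SA = [20, 15, 4, 2, 21, 16, 9, 3, 12, 13, 22, 1, 8, 0, 7, 19, 18, 17, 5, 14, 11, 6, 10]
i: (SA[i-1],SA[i]) lcp shared
  1: (20,15) 2 'ab'
  2: (15,4) 1 'a'
  3: (4,2) 0 ''
  4: (2,21) 1 'b'
  5: (21,16) 1 'b'
  6: (16,9) 1 'b'
  7: (9,3) 0 ''
  8: (3,12) 1 'c'
  9: (12,13) 1 'c'
  10: (13,22) 0 ''
  11: (22,1) 1 'd'
  12: (1,8) 2 'db'
  13: (8,0) 1 'd'
  14: (0,7) 3 'ddb'
  15: (7,19) 0 ''
  16: (19,18) 1 'e'
  17: (18,17) 2 'ee'
  18: (17,5) 1 'e'
  19: (5,14) 0 ''
  20: (14,11) 1 'f'
  21: (11,6) 0 ''
  22: (6,10) 1 'g'

n(n+1)/2 = 23·24/2 = 276
Σ LCP = 0 + 2 + 1 + 0 + 1 + 1 + 1 + 0 + 1 + 1 + 0 + 1 + 2 + 1 + 3 + 0 + 1 + 2 + 1 + 0 + 1 + 0 + 1 = 21
distinct = 276 − 21 = 255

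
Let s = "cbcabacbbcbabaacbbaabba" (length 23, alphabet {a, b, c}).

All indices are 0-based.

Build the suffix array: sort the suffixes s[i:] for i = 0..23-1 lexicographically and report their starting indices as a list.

rank→(start, suffix):
  0 → (22, 'a')
  1 → (18, 'aabba')
  2 → (13, 'aacbbaabba')
  3 → (11, 'abaacbbaabba')
  4 → (3, 'abacbbcbabaacbbaabba')
  5 → (19, 'abba')
  6 → (14, 'acbbaabba')
  7 → (5, 'acbbcbabaacbbaabba')
  8 → (21, 'ba')
  9 → (17, 'baabba')
  10 → (12, 'baacbbaabba')
  11 → (10, 'babaacbbaabba')
  12 → (4, 'bacbbcbabaacbbaabba')
  13 → (20, 'bba')
  14 → (16, 'bbaabba')
  15 → (7, 'bbcbabaacbbaabba')
  16 → (1, 'bcabacbbcbabaacbbaabba')
  17 → (8, 'bcbabaacbbaabba')
  18 → (2, 'cabacbbcbabaacbbaabba')
  19 → (9, 'cbabaacbbaabba')
  20 → (15, 'cbbaabba')
  21 → (6, 'cbbcbabaacbbaabba')
  22 → (0, 'cbcabacbbcbabaacbbaabba')

[22, 18, 13, 11, 3, 19, 14, 5, 21, 17, 12, 10, 4, 20, 16, 7, 1, 8, 2, 9, 15, 6, 0]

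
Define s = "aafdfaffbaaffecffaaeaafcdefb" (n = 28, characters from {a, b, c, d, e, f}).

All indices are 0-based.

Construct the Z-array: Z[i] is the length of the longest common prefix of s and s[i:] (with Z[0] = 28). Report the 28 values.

[28, 1, 0, 0, 0, 1, 0, 0, 0, 3, 1, 0, 0, 0, 0, 0, 0, 2, 1, 0, 3, 1, 0, 0, 0, 0, 0, 0]

Z[0]=28
i=1: outside box; Z[1]=1 extend→box=[1,2)
i=2: outside box; Z[2]=0
i=3: outside box; Z[3]=0
i=4: outside box; Z[4]=0
i=5: outside box; Z[5]=1 extend→box=[5,6)
i=6: outside box; Z[6]=0
i=7: outside box; Z[7]=0
i=8: outside box; Z[8]=0
i=9: outside box; Z[9]=3 extend→box=[9,12)
i=10: min(r-i=2, Z[1]=1)=1; Z[10]=1
i=11: min(r-i=1, Z[2]=0)=0; Z[11]=0
i=12: outside box; Z[12]=0
i=13: outside box; Z[13]=0
i=14: outside box; Z[14]=0
i=15: outside box; Z[15]=0
i=16: outside box; Z[16]=0
i=17: outside box; Z[17]=2 extend→box=[17,19)
i=18: min(r-i=1, Z[1]=1)=1; Z[18]=1
i=19: outside box; Z[19]=0
i=20: outside box; Z[20]=3 extend→box=[20,23)
i=21: min(r-i=2, Z[1]=1)=1; Z[21]=1
i=22: min(r-i=1, Z[2]=0)=0; Z[22]=0
i=23: outside box; Z[23]=0
i=24: outside box; Z[24]=0
i=25: outside box; Z[25]=0
i=26: outside box; Z[26]=0
i=27: outside box; Z[27]=0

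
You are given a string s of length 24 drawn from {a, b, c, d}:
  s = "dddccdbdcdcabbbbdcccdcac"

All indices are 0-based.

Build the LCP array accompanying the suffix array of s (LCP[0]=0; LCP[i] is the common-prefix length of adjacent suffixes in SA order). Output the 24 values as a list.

[0, 1, 0, 3, 2, 1, 3, 0, 1, 2, 1, 2, 3, 1, 2, 4, 0, 1, 3, 2, 3, 2, 1, 2]

sorted suffixes:
  #0 SA[0]=11  'abbbbdcccdcac'
  #1 SA[1]=22  'ac'
  #2 SA[2]=12  'bbbbdcccdcac'
  #3 SA[3]=13  'bbbdcccdcac'
  #4 SA[4]=14  'bbdcccdcac'
  #5 SA[5]=15  'bdcccdcac'
  #6 SA[6]=6  'bdcdcabbbbdcccdcac'
  #7 SA[7]=23  'c'
  #8 SA[8]=10  'cabbbbdcccdcac'
  #9 SA[9]=21  'cac'
  #10 SA[10]=17  'cccdcac'
  #11 SA[11]=3  'ccdbdcdcabbbbdcccdcac'
  #12 SA[12]=18  'ccdcac'
  #13 SA[13]=4  'cdbdcdcabbbbdcccdcac'
  #14 SA[14]=8  'cdcabbbbdcccdcac'
  #15 SA[15]=19  'cdcac'
  #16 SA[16]=5  'dbdcdcabbbbdcccdcac'
  #17 SA[17]=9  'dcabbbbdcccdcac'
  #18 SA[18]=20  'dcac'
  #19 SA[19]=16  'dcccdcac'
  #20 SA[20]=2  'dccdbdcdcabbbbdcccdcac'
  #21 SA[21]=7  'dcdcabbbbdcccdcac'
  #22 SA[22]=1  'ddccdbdcdcabbbbdcccdcac'
  #23 SA[23]=0  'dddccdbdcdcabbbbdcccdcac'

SA = [11, 22, 12, 13, 14, 15, 6, 23, 10, 21, 17, 3, 18, 4, 8, 19, 5, 9, 20, 16, 2, 7, 1, 0]
i: (SA[i-1],SA[i]) lcp shared
  1: (11,22) 1 'a'
  2: (22,12) 0 ''
  3: (12,13) 3 'bbb'
  4: (13,14) 2 'bb'
  5: (14,15) 1 'b'
  6: (15,6) 3 'bdc'
  7: (6,23) 0 ''
  8: (23,10) 1 'c'
  9: (10,21) 2 'ca'
  10: (21,17) 1 'c'
  11: (17,3) 2 'cc'
  12: (3,18) 3 'ccd'
  13: (18,4) 1 'c'
  14: (4,8) 2 'cd'
  15: (8,19) 4 'cdca'
  16: (19,5) 0 ''
  17: (5,9) 1 'd'
  18: (9,20) 3 'dca'
  19: (20,16) 2 'dc'
  20: (16,2) 3 'dcc'
  21: (2,7) 2 'dc'
  22: (7,1) 1 'd'
  23: (1,0) 2 'dd'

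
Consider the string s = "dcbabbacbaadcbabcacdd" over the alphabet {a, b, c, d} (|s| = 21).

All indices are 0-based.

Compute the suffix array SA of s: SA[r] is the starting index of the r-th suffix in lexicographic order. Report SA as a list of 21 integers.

[9, 3, 14, 6, 17, 10, 8, 2, 13, 5, 4, 15, 16, 7, 1, 12, 18, 20, 0, 11, 19]

rank | idx | suffix
   0 |   9 | aadcbabcacdd
   1 |   3 | abbacbaadcbabcacdd
   2 |  14 | abcacdd
   3 |   6 | acbaadcbabcacdd
   4 |  17 | acdd
   5 |  10 | adcbabcacdd
   6 |   8 | baadcbabcacdd
   7 |   2 | babbacbaadcbabcacdd
   8 |  13 | babcacdd
   9 |   5 | bacbaadcbabcacdd
  10 |   4 | bbacbaadcbabcacdd
  11 |  15 | bcacdd
  12 |  16 | cacdd
  13 |   7 | cbaadcbabcacdd
  14 |   1 | cbabbacbaadcbabcacdd
  15 |  12 | cbabcacdd
  16 |  18 | cdd
  17 |  20 | d
  18 |   0 | dcbabbacbaadcbabcacdd
  19 |  11 | dcbabcacdd
  20 |  19 | dd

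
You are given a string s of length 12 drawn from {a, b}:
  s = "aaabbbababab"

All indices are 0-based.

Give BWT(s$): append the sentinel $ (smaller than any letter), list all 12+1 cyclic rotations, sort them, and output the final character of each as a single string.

b$abbbaaaabba

rank  rotation       last
    0  $aaabbbababab  b
    1  aaabbbababab$  $
    2  aabbbababab$a  a
    3  ab$aaabbbabab  b
    4  abab$aaabbbab  b
    5  ababab$aaabbb  b
    6  abbbababab$aa  a
    7  b$aaabbbababa  a
    8  bab$aaabbbaba  a
    9  babab$aaabbba  a
   10  bababab$aaabb  b
   11  bbababab$aaab  b
   12  bbbababab$aaa  a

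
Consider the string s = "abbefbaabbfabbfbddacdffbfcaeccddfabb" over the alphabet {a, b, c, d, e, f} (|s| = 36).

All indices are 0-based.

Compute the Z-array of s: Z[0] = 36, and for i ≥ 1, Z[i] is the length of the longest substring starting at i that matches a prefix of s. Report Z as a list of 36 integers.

Z[0]=36
i=1: outside box; Z[1]=0
i=2: outside box; Z[2]=0
i=3: outside box; Z[3]=0
i=4: outside box; Z[4]=0
i=5: outside box; Z[5]=0
i=6: outside box; Z[6]=1 grow→box=[6,7)
i=7: outside box; Z[7]=3 grow→box=[7,10)
i=8: min(r-i=2, Z[1]=0)=0; Z[8]=0
i=9: min(r-i=1, Z[2]=0)=0; Z[9]=0
i=10: outside box; Z[10]=0
i=11: outside box; Z[11]=3 grow→box=[11,14)
i=12: min(r-i=2, Z[1]=0)=0; Z[12]=0
i=13: min(r-i=1, Z[2]=0)=0; Z[13]=0
i=14: outside box; Z[14]=0
i=15: outside box; Z[15]=0
i=16: outside box; Z[16]=0
i=17: outside box; Z[17]=0
i=18: outside box; Z[18]=1 grow→box=[18,19)
i=19: outside box; Z[19]=0
i=20: outside box; Z[20]=0
i=21: outside box; Z[21]=0
i=22: outside box; Z[22]=0
i=23: outside box; Z[23]=0
i=24: outside box; Z[24]=0
i=25: outside box; Z[25]=0
i=26: outside box; Z[26]=1 grow→box=[26,27)
i=27: outside box; Z[27]=0
i=28: outside box; Z[28]=0
i=29: outside box; Z[29]=0
i=30: outside box; Z[30]=0
i=31: outside box; Z[31]=0
i=32: outside box; Z[32]=0
i=33: outside box; Z[33]=3 grow→box=[33,36)
i=34: min(r-i=2, Z[1]=0)=0; Z[34]=0
i=35: min(r-i=1, Z[2]=0)=0; Z[35]=0

[36, 0, 0, 0, 0, 0, 1, 3, 0, 0, 0, 3, 0, 0, 0, 0, 0, 0, 1, 0, 0, 0, 0, 0, 0, 0, 1, 0, 0, 0, 0, 0, 0, 3, 0, 0]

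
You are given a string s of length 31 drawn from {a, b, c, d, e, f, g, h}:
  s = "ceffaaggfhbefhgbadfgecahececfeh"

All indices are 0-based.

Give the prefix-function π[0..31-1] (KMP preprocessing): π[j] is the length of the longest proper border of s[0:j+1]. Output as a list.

[0, 0, 0, 0, 0, 0, 0, 0, 0, 0, 0, 0, 0, 0, 0, 0, 0, 0, 0, 0, 0, 1, 0, 0, 0, 1, 2, 1, 0, 0, 0]

π[0] = 0
j=1 s[j]='e': π[1]=0 (border '')
j=2 s[j]='f': π[2]=0 (border '')
j=3 s[j]='f': π[3]=0 (border '')
j=4 s[j]='a': π[4]=0 (border '')
j=5 s[j]='a': π[5]=0 (border '')
j=6 s[j]='g': π[6]=0 (border '')
j=7 s[j]='g': π[7]=0 (border '')
j=8 s[j]='f': π[8]=0 (border '')
j=9 s[j]='h': π[9]=0 (border '')
j=10 s[j]='b': π[10]=0 (border '')
j=11 s[j]='e': π[11]=0 (border '')
j=12 s[j]='f': π[12]=0 (border '')
j=13 s[j]='h': π[13]=0 (border '')
j=14 s[j]='g': π[14]=0 (border '')
j=15 s[j]='b': π[15]=0 (border '')
j=16 s[j]='a': π[16]=0 (border '')
j=17 s[j]='d': π[17]=0 (border '')
j=18 s[j]='f': π[18]=0 (border '')
j=19 s[j]='g': π[19]=0 (border '')
j=20 s[j]='e': π[20]=0 (border '')
j=21 s[j]='c': π[21]=1 (border 'c')
j=22 s[j]='a': k: 1→0; π[22]=0 (border '')
j=23 s[j]='h': π[23]=0 (border '')
j=24 s[j]='e': π[24]=0 (border '')
j=25 s[j]='c': π[25]=1 (border 'c')
j=26 s[j]='e': π[26]=2 (border 'ce')
j=27 s[j]='c': k: 2→0; π[27]=1 (border 'c')
j=28 s[j]='f': k: 1→0; π[28]=0 (border '')
j=29 s[j]='e': π[29]=0 (border '')
j=30 s[j]='h': π[30]=0 (border '')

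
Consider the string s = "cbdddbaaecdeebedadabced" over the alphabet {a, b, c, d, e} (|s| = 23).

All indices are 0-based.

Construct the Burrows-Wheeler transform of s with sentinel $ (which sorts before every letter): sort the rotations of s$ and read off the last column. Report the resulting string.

rank  rotation                  last
    0  $cbdddbaaecdeebedadabced  d
    1  aaecdeebedadabced$cbdddb  b
    2  abced$cbdddbaaecdeebedad  d
    3  adabced$cbdddbaaecdeebed  d
    4  aecdeebedadabced$cbdddba  a
    5  baaecdeebedadabced$cbddd  d
    6  bced$cbdddbaaecdeebedada  a
    7  bdddbaaecdeebedadabced$c  c
    8  bedadabced$cbdddbaaecdee  e
    9  cbdddbaaecdeebedadabced$  $
   10  cdeebedadabced$cbdddbaae  e
   11  ced$cbdddbaaecdeebedadab  b
   12  d$cbdddbaaecdeebedadabce  e
   13  dabced$cbdddbaaecdeebeda  a
   14  dadabced$cbdddbaaecdeebe  e
   15  dbaaecdeebedadabced$cbdd  d
   16  ddbaaecdeebedadabced$cbd  d
   17  dddbaaecdeebedadabced$cb  b
   18  deebedadabced$cbdddbaaec  c
   19  ebedadabced$cbdddbaaecde  e
   20  ecdeebedadabced$cbdddbaa  a
   21  ed$cbdddbaaecdeebedadabc  c
   22  edadabced$cbdddbaaecdeeb  b
   23  eebedadabced$cbdddbaaecd  d

dbddadace$ebeaeddbceacbd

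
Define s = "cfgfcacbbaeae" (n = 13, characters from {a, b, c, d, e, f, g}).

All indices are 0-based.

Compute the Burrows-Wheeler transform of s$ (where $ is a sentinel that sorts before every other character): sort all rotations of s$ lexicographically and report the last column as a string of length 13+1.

rank  rotation        last
    0  $cfgfcacbbaeae  e
    1  acbbaeae$cfgfc  c
    2  ae$cfgfcacbbae  e
    3  aeae$cfgfcacbb  b
    4  baeae$cfgfcacb  b
    5  bbaeae$cfgfcac  c
    6  cacbbaeae$cfgf  f
    7  cbbaeae$cfgfca  a
    8  cfgfcacbbaeae$  $
    9  e$cfgfcacbbaea  a
   10  eae$cfgfcacbba  a
   11  fcacbbaeae$cfg  g
   12  fgfcacbbaeae$c  c
   13  gfcacbbaeae$cf  f

ecebbcfa$aagcf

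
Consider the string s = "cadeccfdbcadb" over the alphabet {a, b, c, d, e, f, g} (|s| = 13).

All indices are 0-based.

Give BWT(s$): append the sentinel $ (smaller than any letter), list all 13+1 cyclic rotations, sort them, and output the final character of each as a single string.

rank  rotation        last
    0  $cadeccfdbcadb  b
    1  adb$cadeccfdbc  c
    2  adeccfdbcadb$c  c
    3  b$cadeccfdbcad  d
    4  bcadb$cadeccfd  d
    5  cadb$cadeccfdb  b
    6  cadeccfdbcadb$  $
    7  ccfdbcadb$cade  e
    8  cfdbcadb$cadec  c
    9  db$cadeccfdbca  a
   10  dbcadb$cadeccf  f
   11  deccfdbcadb$ca  a
   12  eccfdbcadb$cad  d
   13  fdbcadb$cadecc  c

bccddb$ecafadc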